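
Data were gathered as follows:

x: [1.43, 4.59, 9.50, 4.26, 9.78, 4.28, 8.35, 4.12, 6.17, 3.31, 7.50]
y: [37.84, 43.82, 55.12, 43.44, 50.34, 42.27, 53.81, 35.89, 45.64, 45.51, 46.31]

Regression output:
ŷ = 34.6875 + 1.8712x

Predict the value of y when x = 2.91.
ŷ = 40.1327

x = 2.91 lies inside the observed range [1.43, 9.78], so the fitted equation applies directly:

ŷ = 34.6875 + 1.8712 × 2.91
ŷ = 34.6875 + 5.4452
ŷ = 40.1327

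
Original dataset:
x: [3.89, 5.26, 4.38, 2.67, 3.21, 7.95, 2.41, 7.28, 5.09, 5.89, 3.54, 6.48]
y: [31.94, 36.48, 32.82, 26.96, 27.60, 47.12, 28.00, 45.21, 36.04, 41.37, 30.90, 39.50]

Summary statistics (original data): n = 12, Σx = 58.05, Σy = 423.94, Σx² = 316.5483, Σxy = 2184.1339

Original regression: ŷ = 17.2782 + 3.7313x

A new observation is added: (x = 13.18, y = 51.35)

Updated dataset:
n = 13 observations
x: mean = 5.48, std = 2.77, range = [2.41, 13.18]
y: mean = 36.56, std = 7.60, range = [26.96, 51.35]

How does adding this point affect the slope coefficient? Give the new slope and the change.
The slope changes from 3.7313 to 2.5677 (change of -1.1636, or -31.2%).

x = 13.18 lies well outside the original x-range [2.41, 7.95] (x̄ ≈ 4.84), so this observation has high leverage and can move the slope substantially.

Step 1: Update the sums with the new point (n goes from 12 to 13)
Σx  = 58.05 + 13.18 = 71.23
Σy  = 423.94 + 51.35 = 475.29
Σx² = 316.5483 + 13.18² = 316.5483 + 173.7124 = 490.2607
Σxy = 2184.1339 + 13.18×51.35 = 2184.1339 + 676.7930 = 2860.9269

Step 2: Recompute the slope with b₁ = (nΣxy − ΣxΣy) / (nΣx² − (Σx)²)
Numerator   = 13×2860.9269 − 71.23×475.29 = 37192.0497 − 33854.9067 = 3337.1430
Denominator = 13×490.2607 − 71.23² = 6373.3891 − 5073.7129 = 1299.6762
b₁(new) = 3337.1430 / 1299.6762 = 2.5677

(Same formula on the original sums: (12×2184.1339 − 58.05×423.94) / (12×316.5483 − 58.05²) = 1599.8898 / 428.7771 = 3.7313, matching the given fit.)

Step 3: Change in slope
Δβ₁ = 2.5677 − 3.7313 = -1.1636
Relative change = -1.1636 / 3.7313 × 100% = -31.2%
→ the slope decreases when the point is added.

Because the point sits below the extension of the original line at a high-leverage x, it tilts the fit down.
In practice: investigate whether it comes from the same population as the rest of the sample.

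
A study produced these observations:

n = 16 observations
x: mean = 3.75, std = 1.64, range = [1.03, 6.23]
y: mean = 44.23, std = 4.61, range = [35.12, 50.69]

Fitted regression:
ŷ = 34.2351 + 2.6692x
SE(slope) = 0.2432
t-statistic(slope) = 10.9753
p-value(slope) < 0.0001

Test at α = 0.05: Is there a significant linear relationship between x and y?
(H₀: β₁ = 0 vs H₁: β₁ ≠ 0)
p-value < 0.0001 < α = 0.05, so we reject H₀. The relationship is significant.

Hypothesis test for the slope coefficient:

H₀: β₁ = 0 (no linear relationship)
H₁: β₁ ≠ 0 (linear relationship exists)

Test statistic: t = β̂₁ / SE(β̂₁) = 2.6692 / 0.2432 = 10.9753

With df = 14, the two-sided p-value for |t| = 10.9753 is <0.0001.

Decision rule: reject H₀ if p-value < α.
p-value < 0.0001 < α = 0.05 → reject H₀.

There is sufficient evidence at the 5% significance level to conclude that a linear relationship exists between x and y.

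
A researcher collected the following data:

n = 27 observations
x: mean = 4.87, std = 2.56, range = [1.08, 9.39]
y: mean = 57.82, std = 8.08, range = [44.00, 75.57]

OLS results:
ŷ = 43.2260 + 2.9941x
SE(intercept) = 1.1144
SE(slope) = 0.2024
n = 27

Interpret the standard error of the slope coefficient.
The slope 2.9941 is pinned down to within about ±0.2024 (one SE) by these data — relative uncertainty 6.8%, i.e. precise.

SE(β̂₁) = 0.2024 says: if we drew many samples of n = 27 from the same population and refit each time, the fitted slopes would scatter with a standard deviation of roughly 0.2024 around the true β₁.

Relative precision:
- SE / |β̂₁| = 0.2024 / 2.9941 = 6.8%
- Rule of thumb (under 20%: precise; 20% to under 50%: moderately precise; 50% or more: imprecise) → precise

Link to interval estimation: a confidence interval for β₁ is β̂₁ ± t* × 0.2024, so SE sets the half-width per unit of t*.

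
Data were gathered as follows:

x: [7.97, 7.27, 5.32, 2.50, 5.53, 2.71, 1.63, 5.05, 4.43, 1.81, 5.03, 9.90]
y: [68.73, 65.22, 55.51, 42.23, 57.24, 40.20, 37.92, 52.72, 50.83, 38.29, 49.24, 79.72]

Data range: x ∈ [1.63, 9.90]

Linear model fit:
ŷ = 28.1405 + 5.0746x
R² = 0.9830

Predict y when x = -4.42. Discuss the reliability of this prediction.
ŷ = 5.7108, but this is extrapolation (below the data range [1.63, 9.90]) and may be unreliable.

Prediction calculation:
ŷ = 28.1405 + 5.0746 × (-4.42)
ŷ = 5.7108

Reliability:
- Data range: x ∈ [1.63, 9.90]
- Prediction point: x = -4.42 is 6.05 units below the observed range → this is EXTRAPOLATION, not interpolation

Why that matters here:
- R² describes fit only over the sampled x values; it says nothing about behaviour beyond them
- The standard error of prediction grows with (x − x̄)², and x = -4.42 is far from x̄ = 4.93

The R² = 0.9830 only validates the fit within [1.63, 9.90]; treat ŷ = 5.7108 with caution.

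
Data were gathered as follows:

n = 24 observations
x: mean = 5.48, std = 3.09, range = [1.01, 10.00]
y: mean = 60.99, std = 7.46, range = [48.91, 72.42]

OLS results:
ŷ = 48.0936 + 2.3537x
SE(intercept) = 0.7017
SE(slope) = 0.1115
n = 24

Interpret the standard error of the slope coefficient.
SE(slope) = 0.1115 measures the uncertainty in the estimated slope. The coefficient is estimated precisely (SE/|β̂₁| = 4.7%).

SE(β̂₁) = 0.1115 says: if we drew many samples of n = 24 from the same population and refit each time, the fitted slopes would scatter with a standard deviation of roughly 0.1115 around the true β₁.

Relative precision:
- SE / |β̂₁| = 0.1115 / 2.3537 = 4.7%
- Rule of thumb (under 20%: precise; 20% to under 50%: moderately precise; 50% or more: imprecise) → precise

Link to the t-test: t = β̂₁ / SE(β̂₁) = 2.3537 / 0.1115 = 21.1094, the statistic for H₀: β₁ = 0.

What drives SE(β̂₁): larger n (here n = 24) → smaller SE.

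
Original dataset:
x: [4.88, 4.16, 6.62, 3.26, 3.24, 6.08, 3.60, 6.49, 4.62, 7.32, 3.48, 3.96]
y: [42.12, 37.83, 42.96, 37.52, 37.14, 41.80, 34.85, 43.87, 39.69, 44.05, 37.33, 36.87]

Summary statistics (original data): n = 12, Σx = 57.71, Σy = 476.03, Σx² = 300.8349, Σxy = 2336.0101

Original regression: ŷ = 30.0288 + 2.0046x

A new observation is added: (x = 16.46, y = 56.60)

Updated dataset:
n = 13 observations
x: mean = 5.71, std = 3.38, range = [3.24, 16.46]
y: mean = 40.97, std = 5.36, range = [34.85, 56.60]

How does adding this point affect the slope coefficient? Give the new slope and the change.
Adding the point moves β₁ from 2.0046 to 1.5396, i.e. it decreases by 0.4650 (-23.2%).

The new point has HIGH LEVERAGE: x = 16.46 is far from the original mean x̄ = 57.71/12 ≈ 4.81 (original range [3.24, 7.32]).

Step 1: Update the sums with the new point (n goes from 12 to 13)
Σx  = 57.71 + 16.46 = 74.17
Σy  = 476.03 + 56.60 = 532.63
Σx² = 300.8349 + 16.46² = 300.8349 + 270.9316 = 571.7665
Σxy = 2336.0101 + 16.46×56.60 = 2336.0101 + 931.6360 = 3267.6461

Step 2: Recompute the slope with b₁ = (nΣxy − ΣxΣy) / (nΣx² − (Σx)²)
Numerator   = 13×3267.6461 − 74.17×532.63 = 42479.3993 − 39505.1671 = 2974.2322
Denominator = 13×571.7665 − 74.17² = 7432.9645 − 5501.1889 = 1931.7756
b₁(new) = 2974.2322 / 1931.7756 = 1.5396

(Same formula on the original sums: (12×2336.0101 − 57.71×476.03) / (12×300.8349 − 57.71²) = 560.4299 / 279.5747 = 2.0046, matching the given fit.)

Step 3: Change in slope
Δβ₁ = 1.5396 − 2.0046 = -0.4650
Relative change = -0.4650 / 2.0046 × 100% = -23.2%
→ the slope decreases when the point is added.

A high-leverage point only changes the slope if it is off the original line; here y = 56.60 is below the original trend, so the slope decreases.
In practice: investigate whether it comes from the same population as the rest of the sample.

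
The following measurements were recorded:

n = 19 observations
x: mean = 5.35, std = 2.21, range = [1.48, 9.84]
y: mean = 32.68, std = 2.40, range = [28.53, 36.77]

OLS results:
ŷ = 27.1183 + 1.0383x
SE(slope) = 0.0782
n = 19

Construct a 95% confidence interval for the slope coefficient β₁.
The 95% CI for β₁ is (0.8733, 1.2033)

Confidence interval for the slope:

The 95% CI for β₁ is: β̂₁ ± t*(α/2, n-2) × SE(β̂₁)

Step 1: Find critical t-value
- Confidence level = 0.95
- Degrees of freedom = n - 2 = 19 - 2 = 17
- t*(α/2, 17) = 2.1098

Step 2: Calculate margin of error
Margin = 2.1098 × 0.0782 = 0.1650

Step 3: Construct interval
CI = 1.0383 ± 0.1650
CI = (0.8733, 1.2033)

Interpretation: We are 95% confident that the true slope β₁ lies between 0.8733 and 1.2033.
Since 0 is outside the interval, a two-sided test at α = 0.05 would reject H₀: β₁ = 0.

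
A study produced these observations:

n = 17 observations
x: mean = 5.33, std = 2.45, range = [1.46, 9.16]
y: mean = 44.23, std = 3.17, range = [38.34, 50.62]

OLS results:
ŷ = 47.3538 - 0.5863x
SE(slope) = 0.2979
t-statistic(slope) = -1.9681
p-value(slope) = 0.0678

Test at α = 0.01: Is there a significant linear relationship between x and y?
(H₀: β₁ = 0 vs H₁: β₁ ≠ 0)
Fail to reject H₀: p-value = 0.0678 ≥ α = 0.01. The linear relationship is not significant at the 1% level.

Hypothesis test for the slope coefficient:

H₀: β₁ = 0 (no linear relationship)
H₁: β₁ ≠ 0 (linear relationship exists)

Test statistic: t = β̂₁ / SE(β̂₁) = -0.5863 / 0.2979 = -1.9681

With df = 15, the two-sided p-value for |t| = 1.9681 is 0.0678.

Decision rule: reject H₀ if p-value < α.
p-value = 0.0678 ≥ α = 0.01 → fail to reject H₀.

At α = 0.01 the data do not provide convincing evidence of a nonzero slope.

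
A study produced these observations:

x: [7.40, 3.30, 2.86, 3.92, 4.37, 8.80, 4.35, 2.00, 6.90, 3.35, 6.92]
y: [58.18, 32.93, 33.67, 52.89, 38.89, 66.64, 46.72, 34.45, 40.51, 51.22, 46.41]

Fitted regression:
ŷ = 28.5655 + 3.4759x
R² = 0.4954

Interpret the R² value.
About 49.54% of the variability in y is accounted for by the regression on x (R² = 0.4954) — a moderate linear fit.

R² = 1 − SS_res/SS_tot compares the residual scatter to the total scatter of y about its mean.

Here R² = 0.4954:
- Explained: 49.54% of the variation in y
- Unexplained (residual): 100% − 49.54% = 50.46%
- Rule of thumb (below 0.3 weak; 0.3 to below 0.7 moderate; 0.7 and above strong) → moderate

Note: R² never decreases when predictors are added, so it should not be used alone to compare models of different size.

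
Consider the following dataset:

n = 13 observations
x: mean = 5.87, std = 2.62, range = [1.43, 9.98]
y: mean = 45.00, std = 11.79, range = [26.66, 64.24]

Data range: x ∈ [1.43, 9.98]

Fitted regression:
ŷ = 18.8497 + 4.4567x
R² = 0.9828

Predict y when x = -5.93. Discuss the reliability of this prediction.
The equation gives ŷ = -7.5785; however x = -5.93 is 7.36 units below the observed range, so this extrapolated value should not be trusted.

Prediction calculation:
ŷ = 18.8497 + 4.4567 × (-5.93)
ŷ = -7.5785

Reliability:
- Data range: x ∈ [1.43, 9.98]
- Prediction point: x = -5.93 is 7.36 units below the observed range → this is EXTRAPOLATION, not interpolation

Why that matters here:
- R² describes fit only over the sampled x values; it says nothing about behaviour beyond them
- The linear relationship may not hold outside the observed range
- Real relationships often flatten, saturate, or turn nonlinear at extremes

A defensible statement: 'if the linear trend continued to x = -5.93, y would be about -7.5785' — the premise is untested.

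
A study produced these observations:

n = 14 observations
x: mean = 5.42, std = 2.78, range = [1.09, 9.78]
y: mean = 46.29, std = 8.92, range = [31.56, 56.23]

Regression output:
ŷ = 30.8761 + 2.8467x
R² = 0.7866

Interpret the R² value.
R² = 0.7866 means 78.66% of the variation in y is explained by the linear relationship with x. This indicates a strong fit.

R² = 1 − SS_res/SS_tot compares the residual scatter to the total scatter of y about its mean.

Here R² = 0.7866:
- Explained: 78.66% of the variation in y
- Unexplained (residual): 100% − 78.66% = 21.34%
- Rule of thumb (below 0.3 weak; 0.3 to below 0.7 moderate; 0.7 and above strong) → strong

Note: R² says nothing about causation, and a high R² does not by itself mean the linear form is appropriate — check the residuals.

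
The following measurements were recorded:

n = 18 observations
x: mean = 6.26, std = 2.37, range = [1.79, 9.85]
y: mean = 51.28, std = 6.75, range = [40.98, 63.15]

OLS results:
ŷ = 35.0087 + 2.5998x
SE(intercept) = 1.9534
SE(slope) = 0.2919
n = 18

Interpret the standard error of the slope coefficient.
SE(slope) = 0.2919 measures the uncertainty in the estimated slope. The coefficient is estimated precisely (SE/|β̂₁| = 11.2%).

SE(β̂₁) = 0.2919 says: if we drew many samples of n = 18 from the same population and refit each time, the fitted slopes would scatter with a standard deviation of roughly 0.2919 around the true β₁.

Relative precision:
- SE / |β̂₁| = 0.2919 / 2.5998 = 11.2%
- Rule of thumb (under 20%: precise; 20% to under 50%: moderately precise; 50% or more: imprecise) → precise

Rough 95% range (±2 SE): 2.5998 ± 0.5838 → (2.0160, 3.1836).

What drives SE(β̂₁): larger n (here n = 18) → smaller SE.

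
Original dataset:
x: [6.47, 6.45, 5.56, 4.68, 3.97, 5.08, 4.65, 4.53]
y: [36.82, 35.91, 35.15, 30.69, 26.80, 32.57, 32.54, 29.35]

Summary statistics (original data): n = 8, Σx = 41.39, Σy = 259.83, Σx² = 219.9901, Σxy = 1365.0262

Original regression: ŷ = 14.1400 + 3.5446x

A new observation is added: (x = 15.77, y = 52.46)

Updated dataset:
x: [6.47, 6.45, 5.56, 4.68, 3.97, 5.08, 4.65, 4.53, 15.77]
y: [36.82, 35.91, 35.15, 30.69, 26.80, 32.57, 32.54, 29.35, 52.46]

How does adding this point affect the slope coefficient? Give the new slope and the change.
Adding the point moves β₁ from 3.5446 to 1.9775, i.e. it decreases by 1.5671 (-44.2%).

x = 15.77 lies well outside the original x-range [3.97, 6.47] (x̄ ≈ 5.17), so this observation has high leverage and can move the slope substantially.

Step 1: Update the sums with the new point (n goes from 8 to 9)
Σx  = 41.39 + 15.77 = 57.16
Σy  = 259.83 + 52.46 = 312.29
Σx² = 219.9901 + 15.77² = 219.9901 + 248.6929 = 468.6830
Σxy = 1365.0262 + 15.77×52.46 = 1365.0262 + 827.2942 = 2192.3204

Step 2: Recompute the slope with b₁ = (nΣxy − ΣxΣy) / (nΣx² − (Σx)²)
Numerator   = 9×2192.3204 − 57.16×312.29 = 19730.8836 − 17850.4964 = 1880.3872
Denominator = 9×468.6830 − 57.16² = 4218.1470 − 3267.2656 = 950.8814
b₁(new) = 1880.3872 / 950.8814 = 1.9775

(Same formula on the original sums: (8×1365.0262 − 41.39×259.83) / (8×219.9901 − 41.39²) = 165.8459 / 46.7887 = 3.5446, matching the given fit.)

Step 3: Change in slope
Δβ₁ = 1.9775 − 3.5446 = -1.5671
Relative change = -1.5671 / 3.5446 × 100% = -44.2%
→ the slope decreases when the point is added.

Because the point sits below the extension of the original line at a high-leverage x, it tilts the fit down.
In practice: refit with and without it and report both if conclusions differ; check such a point for data-entry or measurement error.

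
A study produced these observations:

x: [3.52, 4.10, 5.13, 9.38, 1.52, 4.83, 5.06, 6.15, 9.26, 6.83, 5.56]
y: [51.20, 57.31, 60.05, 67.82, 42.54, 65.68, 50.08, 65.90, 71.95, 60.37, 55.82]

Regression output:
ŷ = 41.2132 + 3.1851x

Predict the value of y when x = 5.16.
ŷ = 57.6483

Plug x = 5.16 into the fitted line:

ŷ = 41.2132 + 3.1851 × 5.16
ŷ = 41.2132 + 16.4351
ŷ = 57.6483

This is a point prediction; actual observations scatter around it by roughly the residual standard deviation.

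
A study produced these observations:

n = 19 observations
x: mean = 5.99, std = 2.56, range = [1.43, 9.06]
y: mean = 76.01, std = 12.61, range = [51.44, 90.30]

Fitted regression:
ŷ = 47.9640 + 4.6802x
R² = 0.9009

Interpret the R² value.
R² = 0.9009 means 90.09% of the variation in y is explained by the linear relationship with x. This indicates a strong fit.

R² = 1 − SS_res/SS_tot compares the residual scatter to the total scatter of y about its mean.

Here R² = 0.9009:
- Explained: 90.09% of the variation in y
- Unexplained (residual): 100% − 90.09% = 9.91%
- Rule of thumb (below 0.3 weak; 0.3 to below 0.7 moderate; 0.7 and above strong) → strong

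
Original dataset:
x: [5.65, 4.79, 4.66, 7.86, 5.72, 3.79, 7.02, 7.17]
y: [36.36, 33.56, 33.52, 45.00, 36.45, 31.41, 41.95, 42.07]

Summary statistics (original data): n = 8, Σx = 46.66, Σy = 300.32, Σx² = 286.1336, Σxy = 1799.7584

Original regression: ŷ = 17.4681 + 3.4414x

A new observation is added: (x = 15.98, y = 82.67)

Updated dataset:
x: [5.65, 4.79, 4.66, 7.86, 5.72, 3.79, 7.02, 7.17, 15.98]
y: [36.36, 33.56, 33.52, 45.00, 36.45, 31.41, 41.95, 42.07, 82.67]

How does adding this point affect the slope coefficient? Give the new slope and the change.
Adding the point moves β₁ from 3.4414 to 4.3140, i.e. it increases by 0.8726 (+25.4%).

x = 15.98 lies well outside the original x-range [3.79, 7.86] (x̄ ≈ 5.83), so this observation has high leverage and can move the slope substantially.

Step 1: Update the sums with the new point (n goes from 8 to 9)
Σx  = 46.66 + 15.98 = 62.64
Σy  = 300.32 + 82.67 = 382.99
Σx² = 286.1336 + 15.98² = 286.1336 + 255.3604 = 541.4940
Σxy = 1799.7584 + 15.98×82.67 = 1799.7584 + 1321.0666 = 3120.8250

Step 2: Recompute the slope with b₁ = (nΣxy − ΣxΣy) / (nΣx² − (Σx)²)
Numerator   = 9×3120.8250 − 62.64×382.99 = 28087.4250 − 23990.4936 = 4096.9314
Denominator = 9×541.4940 − 62.64² = 4873.4460 − 3923.7696 = 949.6764
b₁(new) = 4096.9314 / 949.6764 = 4.3140

(Same formula on the original sums: (8×1799.7584 − 46.66×300.32) / (8×286.1336 − 46.66²) = 385.1360 / 111.9132 = 3.4414, matching the given fit.)

Step 3: Change in slope
Δβ₁ = 4.3140 − 3.4414 = +0.8726
Relative change = +0.8726 / 3.4414 × 100% = +25.4%
→ the slope increases when the point is added.

Because the point sits above the extension of the original line at a high-leverage x, it tilts the fit up.
In practice: refit with and without it and report both if conclusions differ; investigate whether it comes from the same population as the rest of the sample.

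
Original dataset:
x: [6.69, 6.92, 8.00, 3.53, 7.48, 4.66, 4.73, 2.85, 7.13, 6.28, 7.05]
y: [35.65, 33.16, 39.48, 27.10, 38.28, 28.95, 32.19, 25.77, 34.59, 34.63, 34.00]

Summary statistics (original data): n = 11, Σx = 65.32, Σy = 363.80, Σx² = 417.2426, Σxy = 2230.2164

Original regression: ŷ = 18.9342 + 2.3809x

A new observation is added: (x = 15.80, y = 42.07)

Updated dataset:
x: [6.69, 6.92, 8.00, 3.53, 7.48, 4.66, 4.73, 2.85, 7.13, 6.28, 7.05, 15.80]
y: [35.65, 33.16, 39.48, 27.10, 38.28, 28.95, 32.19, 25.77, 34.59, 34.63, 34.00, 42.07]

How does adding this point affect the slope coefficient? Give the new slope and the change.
New slope β₁ = 1.2762 versus 2.3809 before: a change of -1.1047 (-46.4%).

The new point has HIGH LEVERAGE: x = 15.80 is far from the original mean x̄ = 65.32/11 ≈ 5.94 (original range [2.85, 8.00]).

Step 1: Update the sums with the new point (n goes from 11 to 12)
Σx  = 65.32 + 15.80 = 81.12
Σy  = 363.80 + 42.07 = 405.87
Σx² = 417.2426 + 15.80² = 417.2426 + 249.6400 = 666.8826
Σxy = 2230.2164 + 15.80×42.07 = 2230.2164 + 664.7060 = 2894.9224

Step 2: Recompute the slope with b₁ = (nΣxy − ΣxΣy) / (nΣx² − (Σx)²)
Numerator   = 12×2894.9224 − 81.12×405.87 = 34739.0688 − 32924.1744 = 1814.8944
Denominator = 12×666.8826 − 81.12² = 8002.5912 − 6580.4544 = 1422.1368
b₁(new) = 1814.8944 / 1422.1368 = 1.2762

(Same formula on the original sums: (11×2230.2164 − 65.32×363.80) / (11×417.2426 − 65.32²) = 768.9644 / 322.9662 = 2.3809, matching the given fit.)

Step 3: Change in slope
Δβ₁ = 1.2762 − 2.3809 = -1.1047
Relative change = -1.1047 / 2.3809 × 100% = -46.4%
→ the slope decreases when the point is added.

A high-leverage point only changes the slope if it is off the original line; here y = 42.07 is below the original trend, so the slope decreases.
In practice: investigate whether it comes from the same population as the rest of the sample; examine leverage (hᵢ) and Cook's distance rather than deleting it automatically.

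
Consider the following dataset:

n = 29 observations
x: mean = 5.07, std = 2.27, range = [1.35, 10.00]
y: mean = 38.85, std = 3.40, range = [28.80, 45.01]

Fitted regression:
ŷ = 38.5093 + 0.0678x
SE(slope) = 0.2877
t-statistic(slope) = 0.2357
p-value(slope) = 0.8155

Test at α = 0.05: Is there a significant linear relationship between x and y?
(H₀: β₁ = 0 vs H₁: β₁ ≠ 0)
p-value = 0.8155 ≥ α = 0.05, so we fail to reject H₀. The relationship is not significant.

Hypothesis test for the slope coefficient:

H₀: β₁ = 0 (no linear relationship)
H₁: β₁ ≠ 0 (linear relationship exists)

Test statistic: t = β̂₁ / SE(β̂₁) = 0.0678 / 0.2877 = 0.2357

The p-value (0.8155) is the probability, under H₀, of a t-statistic at least as extreme as |t| = 0.2357 (two-sided, df = n − 2 = 27).

Decision rule: reject H₀ if p-value < α.
p-value = 0.8155 ≥ α = 0.05 → fail to reject H₀.

There is not sufficient evidence at the 5% significance level to conclude that a linear relationship exists between x and y.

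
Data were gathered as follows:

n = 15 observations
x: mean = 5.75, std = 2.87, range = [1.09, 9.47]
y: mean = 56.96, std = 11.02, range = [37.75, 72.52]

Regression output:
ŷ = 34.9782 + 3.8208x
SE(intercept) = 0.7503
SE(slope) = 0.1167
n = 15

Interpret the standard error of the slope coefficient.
SE(β̂₁) = 0.1167 is the estimated standard deviation of the slope estimate across repeated samples; relative to β̂₁ = 3.8208 that is 3.1%, a precise estimate.

SE(β̂₁) = 0.1167 says: if we drew many samples of n = 15 from the same population and refit each time, the fitted slopes would scatter with a standard deviation of roughly 0.1167 around the true β₁.

Relative precision:
- SE / |β̂₁| = 0.1167 / 3.8208 = 3.1%
- Rule of thumb (under 20%: precise; 20% to under 50%: moderately precise; 50% or more: imprecise) → precise

Rough 95% range (±2 SE): 3.8208 ± 0.2334 → (3.5874, 4.0542).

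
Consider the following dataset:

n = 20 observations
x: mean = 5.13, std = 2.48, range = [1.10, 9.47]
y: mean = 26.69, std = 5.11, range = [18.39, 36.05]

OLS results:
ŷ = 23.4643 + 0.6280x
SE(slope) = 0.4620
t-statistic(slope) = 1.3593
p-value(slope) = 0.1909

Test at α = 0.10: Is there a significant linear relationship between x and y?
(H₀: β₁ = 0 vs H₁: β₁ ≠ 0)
Fail to reject H₀: p-value = 0.1909 ≥ α = 0.10. The linear relationship is not significant at the 10% level.

Hypothesis test for the slope coefficient:

H₀: β₁ = 0 (no linear relationship)
H₁: β₁ ≠ 0 (linear relationship exists)

Test statistic: t = β̂₁ / SE(β̂₁) = 0.6280 / 0.4620 = 1.3593

With df = 18, the two-sided p-value for |t| = 1.3593 is 0.1909.

Decision rule: reject H₀ if p-value < α.
p-value = 0.1909 ≥ α = 0.10 → fail to reject H₀.

There is not sufficient evidence at the 10% significance level to conclude that a linear relationship exists between x and y.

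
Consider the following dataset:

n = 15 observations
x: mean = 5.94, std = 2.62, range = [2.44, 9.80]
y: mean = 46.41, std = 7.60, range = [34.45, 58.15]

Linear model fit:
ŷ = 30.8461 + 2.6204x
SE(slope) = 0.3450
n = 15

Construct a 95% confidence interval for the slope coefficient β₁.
The 95% CI for β₁ is (1.8751, 3.3657)

Confidence interval for the slope:

The 95% CI for β₁ is: β̂₁ ± t*(α/2, n-2) × SE(β̂₁)

Step 1: Find critical t-value
- Confidence level = 0.95
- Degrees of freedom = n - 2 = 15 - 2 = 13
- t*(α/2, 13) = 2.1604

Step 2: Calculate margin of error
Margin = 2.1604 × 0.3450 = 0.7453

Step 3: Construct interval
CI = 2.6204 ± 0.7453
CI = (1.8751, 3.3657)

Interpretation: We are 95% confident that the true slope β₁ lies between 1.8751 and 3.3657.
Since 0 is outside the interval, a two-sided test at α = 0.05 would reject H₀: β₁ = 0.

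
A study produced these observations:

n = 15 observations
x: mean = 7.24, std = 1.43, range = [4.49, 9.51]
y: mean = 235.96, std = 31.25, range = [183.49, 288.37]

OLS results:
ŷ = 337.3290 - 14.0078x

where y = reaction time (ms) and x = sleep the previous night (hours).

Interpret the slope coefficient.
An increase of one hour in sleep is associated with a 14.0078 ms decrease in predicted reaction time.

The slope coefficient β₁ = -14.0078 represents the marginal effect of sleep on reaction time.

Interpretation:
- Sleep up by 1 hour → predicted reaction time decreases by 14.0078 ms
- This is a linear approximation: the same per-unit change is assumed across the whole observed x range
- The slope describes association in these data, not necessarily a causal effect

The intercept β₀ = 337.3290 is the predicted reaction time when sleep = 0; since the smallest observed x is 4.49, this is an extrapolation and mainly anchors the line.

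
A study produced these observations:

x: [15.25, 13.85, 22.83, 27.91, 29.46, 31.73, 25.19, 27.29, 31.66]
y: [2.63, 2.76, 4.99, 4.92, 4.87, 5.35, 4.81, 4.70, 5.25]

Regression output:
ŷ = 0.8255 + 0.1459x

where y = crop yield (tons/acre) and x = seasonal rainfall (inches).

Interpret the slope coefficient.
An increase of one inch in rainfall is associated with a 0.1459 tons/acre increase in predicted crop yield.

The slope β₁ = 0.1459 gives the rate at which the fitted crop yield changes with rainfall.

Interpretation:
- Rainfall up by 1 inch → predicted crop yield increases by 0.1459 tons/acre
- This is a linear approximation: the same per-unit change is assumed across the whole observed x range

(β₀ = 0.8255 is the fitted value at x = 0 and is not part of the slope interpretation.)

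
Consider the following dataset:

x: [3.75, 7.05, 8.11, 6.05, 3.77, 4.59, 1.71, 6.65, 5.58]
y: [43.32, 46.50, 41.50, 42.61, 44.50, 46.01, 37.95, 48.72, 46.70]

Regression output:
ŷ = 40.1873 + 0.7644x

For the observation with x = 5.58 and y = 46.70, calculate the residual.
Residual = 2.2473

The residual is the difference between the actual value and the predicted value:

Residual = y - ŷ

Step 1: Calculate predicted value
ŷ = 40.1873 + 0.7644 × 5.58
ŷ = 44.4527

Step 2: Calculate residual
Residual = 46.70 - 44.4527
Residual = 2.2473

The residual is positive, so the observed y = 46.70 sits above the regression line (the line underestimates it by 2.2473).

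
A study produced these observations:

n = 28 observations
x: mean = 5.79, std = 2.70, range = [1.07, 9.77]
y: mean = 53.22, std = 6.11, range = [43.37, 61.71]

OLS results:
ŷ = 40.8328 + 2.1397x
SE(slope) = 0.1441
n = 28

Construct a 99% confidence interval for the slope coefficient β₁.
The 99% CI for β₁ is (1.7393, 2.5401)

Confidence interval for the slope:

The 99% CI for β₁ is: β̂₁ ± t*(α/2, n-2) × SE(β̂₁)

Step 1: Find critical t-value
- Confidence level = 0.99
- Degrees of freedom = n - 2 = 28 - 2 = 26
- t*(α/2, 26) = 2.7787

Step 2: Calculate margin of error
Margin = 2.7787 × 0.1441 = 0.4004

Step 3: Construct interval
CI = 2.1397 ± 0.4004
CI = (1.7393, 2.5401)

Interpretation: each one-unit increase in x is associated with a change in mean y of between 1.7393 and 2.5401, with 99% confidence.
Both endpoints are positive, so the data support a genuinely positive slope at this confidence level.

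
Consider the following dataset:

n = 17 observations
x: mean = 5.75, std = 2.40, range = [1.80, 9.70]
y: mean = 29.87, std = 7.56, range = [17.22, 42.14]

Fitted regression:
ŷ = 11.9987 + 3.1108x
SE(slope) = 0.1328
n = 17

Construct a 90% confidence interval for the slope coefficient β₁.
The 90% CI for β₁ is (2.8780, 3.3436)

Confidence interval for the slope:

The 90% CI for β₁ is: β̂₁ ± t*(α/2, n-2) × SE(β̂₁)

Step 1: Find critical t-value
- Confidence level = 0.9
- Degrees of freedom = n - 2 = 17 - 2 = 15
- t*(α/2, 15) = 1.7531

Step 2: Calculate margin of error
Margin = 1.7531 × 0.1328 = 0.2328

Step 3: Construct interval
CI = 3.1108 ± 0.2328
CI = (2.8780, 3.3436)

Interpretation: each one-unit increase in x is associated with a change in mean y of between 2.8780 and 3.3436, with 90% confidence.
The interval does not include 0, suggesting a significant linear relationship.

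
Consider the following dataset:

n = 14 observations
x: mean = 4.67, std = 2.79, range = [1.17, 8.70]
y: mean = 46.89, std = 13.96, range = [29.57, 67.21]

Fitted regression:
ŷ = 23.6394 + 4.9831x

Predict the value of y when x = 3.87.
ŷ = 42.9240

Plug x = 3.87 into the fitted line:

ŷ = 23.6394 + 4.9831 × 3.87
ŷ = 23.6394 + 19.2846
ŷ = 42.9240

This is a point prediction; actual observations scatter around it by roughly the residual standard deviation.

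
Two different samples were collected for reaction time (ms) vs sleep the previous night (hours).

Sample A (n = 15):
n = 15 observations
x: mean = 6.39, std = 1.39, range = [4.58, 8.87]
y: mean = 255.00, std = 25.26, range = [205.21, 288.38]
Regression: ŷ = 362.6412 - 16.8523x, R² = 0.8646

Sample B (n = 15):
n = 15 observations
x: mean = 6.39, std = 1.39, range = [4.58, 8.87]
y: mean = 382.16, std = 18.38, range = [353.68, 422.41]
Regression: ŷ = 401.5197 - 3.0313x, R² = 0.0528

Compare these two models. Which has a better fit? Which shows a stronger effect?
Model A has the better fit (R² = 0.8646 vs 0.0528). Model A shows the stronger effect (|β₁| = 16.8523 vs 3.0313).

Model Comparison:

Fit — compare R²:
- Model A: R² = 0.8646 → 86.46% of variance in reaction time explained
- Model B: R² = 0.0528 → 5.28% of variance in reaction time explained
- 0.8646 > 0.0528 → Model A has the better fit

Strength of effect — compare |β₁|:
- Model A: β₁ = -16.8523 → predicted reaction time falls 16.8523 ms per additional hour of sleep
- Model B: β₁ = -3.0313 → predicted reaction time falls 3.0313 ms per additional hour of sleep
- |-16.8523| > |-3.0313| → Model A shows the stronger marginal effect

Note: A steeper slope doesn't make a better model if the scatter around the line is large.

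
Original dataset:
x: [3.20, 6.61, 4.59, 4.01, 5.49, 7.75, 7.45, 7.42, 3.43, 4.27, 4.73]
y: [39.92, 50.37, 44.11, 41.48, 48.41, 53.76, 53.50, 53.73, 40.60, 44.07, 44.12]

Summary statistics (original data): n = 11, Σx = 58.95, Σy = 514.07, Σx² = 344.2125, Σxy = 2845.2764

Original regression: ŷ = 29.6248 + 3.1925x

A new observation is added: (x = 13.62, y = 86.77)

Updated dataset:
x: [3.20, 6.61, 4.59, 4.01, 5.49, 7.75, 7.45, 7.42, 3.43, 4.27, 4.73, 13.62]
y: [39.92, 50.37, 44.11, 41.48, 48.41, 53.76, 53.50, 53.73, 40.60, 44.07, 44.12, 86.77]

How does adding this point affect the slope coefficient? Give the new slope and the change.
Adding the point moves β₁ from 3.1925 to 4.3314, i.e. it increases by 1.1389 (+35.7%).

x = 13.62 lies well outside the original x-range [3.20, 7.75] (x̄ ≈ 5.36), so this observation has high leverage and can move the slope substantially.

Step 1: Update the sums with the new point (n goes from 11 to 12)
Σx  = 58.95 + 13.62 = 72.57
Σy  = 514.07 + 86.77 = 600.84
Σx² = 344.2125 + 13.62² = 344.2125 + 185.5044 = 529.7169
Σxy = 2845.2764 + 13.62×86.77 = 2845.2764 + 1181.8074 = 4027.0838

Step 2: Recompute the slope with b₁ = (nΣxy − ΣxΣy) / (nΣx² − (Σx)²)
Numerator   = 12×4027.0838 − 72.57×600.84 = 48325.0056 − 43602.9588 = 4722.0468
Denominator = 12×529.7169 − 72.57² = 6356.6028 − 5266.4049 = 1090.1979
b₁(new) = 4722.0468 / 1090.1979 = 4.3314

(Same formula on the original sums: (11×2845.2764 − 58.95×514.07) / (11×344.2125 − 58.95²) = 993.6139 / 311.2350 = 3.1925, matching the given fit.)

Step 3: Change in slope
Δβ₁ = 4.3314 − 3.1925 = +1.1389
Relative change = +1.1389 / 3.1925 × 100% = +35.7%
→ the slope increases when the point is added.

A high-leverage point only changes the slope if it is off the original line; here y = 86.77 is above the original trend, so the slope increases.
In practice: refit with and without it and report both if conclusions differ; investigate whether it comes from the same population as the rest of the sample.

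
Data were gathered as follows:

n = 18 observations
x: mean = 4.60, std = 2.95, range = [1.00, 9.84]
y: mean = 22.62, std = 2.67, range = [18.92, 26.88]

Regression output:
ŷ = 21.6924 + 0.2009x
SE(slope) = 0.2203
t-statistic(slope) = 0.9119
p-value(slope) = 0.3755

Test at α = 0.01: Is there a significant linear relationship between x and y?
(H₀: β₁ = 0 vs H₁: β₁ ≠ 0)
Since p-value = 0.3755 ≥ α = 0.01, fail to reject H₀ — the slope is not significantly different from 0.

Hypothesis test for the slope coefficient:

H₀: β₁ = 0 (no linear relationship)
H₁: β₁ ≠ 0 (linear relationship exists)

Test statistic: t = β̂₁ / SE(β̂₁) = 0.2009 / 0.2203 = 0.9119

With df = 16, the two-sided p-value for |t| = 0.9119 is 0.3755.

Decision rule: reject H₀ if p-value < α.
p-value = 0.3755 ≥ α = 0.01 → fail to reject H₀.

There is not sufficient evidence at the 1% significance level to conclude that a linear relationship exists between x and y.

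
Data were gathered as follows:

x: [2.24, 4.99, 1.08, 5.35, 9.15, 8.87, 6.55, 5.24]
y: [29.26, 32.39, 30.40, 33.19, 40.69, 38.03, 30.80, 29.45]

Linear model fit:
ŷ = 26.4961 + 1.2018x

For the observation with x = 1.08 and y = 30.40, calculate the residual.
Residual = 2.6060

The residual is the difference between the actual value and the predicted value:

Residual = y - ŷ

Step 1: Calculate predicted value
ŷ = 26.4961 + 1.2018 × 1.08
ŷ = 27.7940

Step 2: Calculate residual
Residual = 30.40 - 27.7940
Residual = 2.6060

Sign check: y > ŷ, so the point is above the line and the fit underestimates here.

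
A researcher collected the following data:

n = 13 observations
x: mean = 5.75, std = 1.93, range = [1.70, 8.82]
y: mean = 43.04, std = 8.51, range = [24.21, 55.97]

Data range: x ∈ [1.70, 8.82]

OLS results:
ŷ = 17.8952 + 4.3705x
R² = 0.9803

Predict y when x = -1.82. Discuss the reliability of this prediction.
The equation gives ŷ = 9.9409; however x = -1.82 is 3.52 units below the observed range, so this extrapolated value should not be trusted.

Prediction calculation:
ŷ = 17.8952 + 4.3705 × (-1.82)
ŷ = 9.9409

Reliability:
- Data range: x ∈ [1.70, 8.82]
- Prediction point: x = -1.82 is 3.52 units below the observed range → this is EXTRAPOLATION, not interpolation

Why that matters here:
- The linear relationship may not hold outside the observed range
- Real relationships often flatten, saturate, or turn nonlinear at extremes
- The standard error of prediction grows with (x − x̄)², and x = -1.82 is far from x̄ = 5.75

The R² = 0.9803 only validates the fit within [1.70, 8.82]; treat ŷ = 9.9409 with caution.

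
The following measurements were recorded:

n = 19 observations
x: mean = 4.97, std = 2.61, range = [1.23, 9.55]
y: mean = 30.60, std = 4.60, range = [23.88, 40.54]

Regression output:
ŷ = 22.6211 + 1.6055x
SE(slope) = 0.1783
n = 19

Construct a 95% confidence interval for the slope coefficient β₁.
The 95% CI for β₁ is (1.2293, 1.9817)

Confidence interval for the slope:

The 95% CI for β₁ is: β̂₁ ± t*(α/2, n-2) × SE(β̂₁)

Step 1: Find critical t-value
- Confidence level = 0.95
- Degrees of freedom = n - 2 = 19 - 2 = 17
- t*(α/2, 17) = 2.1098

Step 2: Calculate margin of error
Margin = 2.1098 × 0.1783 = 0.3762

Step 3: Construct interval
CI = 1.6055 ± 0.3762
CI = (1.2293, 1.9817)

Interpretation: intervals built this way capture the true β₁ in 95% of repeated samples; here the plausible range for the per-unit effect of x on y is 1.2293 to 1.9817.
Since 0 is outside the interval, a two-sided test at α = 0.05 would reject H₀: β₁ = 0.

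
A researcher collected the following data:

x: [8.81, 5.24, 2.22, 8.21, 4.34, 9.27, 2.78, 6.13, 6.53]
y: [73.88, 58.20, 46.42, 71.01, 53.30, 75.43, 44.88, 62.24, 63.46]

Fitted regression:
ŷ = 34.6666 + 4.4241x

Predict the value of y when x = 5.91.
ŷ = 60.8130

Plug x = 5.91 into the fitted line:

ŷ = 34.6666 + 4.4241 × 5.91
ŷ = 34.6666 + 26.1464
ŷ = 60.8130

This is a point prediction; actual observations scatter around it by roughly the residual standard deviation.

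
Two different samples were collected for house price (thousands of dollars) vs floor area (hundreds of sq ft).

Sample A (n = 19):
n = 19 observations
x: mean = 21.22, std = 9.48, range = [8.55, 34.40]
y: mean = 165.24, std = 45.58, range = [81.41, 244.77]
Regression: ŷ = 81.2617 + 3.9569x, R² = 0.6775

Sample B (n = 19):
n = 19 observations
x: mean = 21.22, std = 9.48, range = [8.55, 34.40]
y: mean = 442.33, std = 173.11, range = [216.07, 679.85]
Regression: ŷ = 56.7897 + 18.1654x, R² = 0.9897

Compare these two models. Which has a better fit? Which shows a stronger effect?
Model B has the better fit (R² = 0.9897 vs 0.6775). Model B shows the stronger effect (|β₁| = 18.1654 vs 3.9569).

Model Comparison:

Which explains more variance? (R²)
- Model A: R² = 0.6775 → 67.75% of variance in house price explained
- Model B: R² = 0.9897 → 98.97% of variance in house price explained
- 0.9897 > 0.6775 → Model B has the better fit

Effect size (slope magnitude):
- Model A: β₁ = 3.9569 → predicted house price rises 3.9569 thousand dollars per additional hundred sq ft of floor area
- Model B: β₁ = 18.1654 → predicted house price rises 18.1654 thousand dollars per additional hundred sq ft of floor area
- |3.9569| < |18.1654| → Model B shows the stronger marginal effect

Notes:
- R² measures how tightly points cluster around the line; β₁ measures how steep the line is — they answer different questions.
- The two samples could reflect different populations, time periods, or measurement quality.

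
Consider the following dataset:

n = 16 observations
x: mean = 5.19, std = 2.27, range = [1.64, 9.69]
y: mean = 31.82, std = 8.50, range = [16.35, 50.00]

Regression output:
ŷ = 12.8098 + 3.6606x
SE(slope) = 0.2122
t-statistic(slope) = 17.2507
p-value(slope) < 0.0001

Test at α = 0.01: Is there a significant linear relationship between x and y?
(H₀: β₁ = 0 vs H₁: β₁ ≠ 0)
Since p-value < 0.0001 < α = 0.01, reject H₀ — the slope is significantly different from 0.

Hypothesis test for the slope coefficient:

H₀: β₁ = 0 (no linear relationship)
H₁: β₁ ≠ 0 (linear relationship exists)

Test statistic: t = β̂₁ / SE(β̂₁) = 3.6606 / 0.2122 = 17.2507

p < 0.0001: how often a slope estimate this far from 0 (in SE units) would arise by chance if β₁ were truly 0.

Decision rule: reject H₀ if p-value < α.
p-value < 0.0001 < α = 0.01 → reject H₀.

Conclusion: the linear association between x and y is significant at the 1% level.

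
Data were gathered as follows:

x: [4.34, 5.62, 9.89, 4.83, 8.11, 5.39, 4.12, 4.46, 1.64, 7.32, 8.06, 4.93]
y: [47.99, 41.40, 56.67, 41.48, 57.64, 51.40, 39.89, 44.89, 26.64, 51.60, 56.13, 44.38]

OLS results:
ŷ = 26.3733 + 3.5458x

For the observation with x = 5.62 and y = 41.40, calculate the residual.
Residual = -4.9007

The residual is the difference between the actual value and the predicted value:

Residual = y - ŷ

Step 1: Calculate predicted value
ŷ = 26.3733 + 3.5458 × 5.62
ŷ = 46.3007

Step 2: Calculate residual
Residual = 41.40 - 46.3007
Residual = -4.9007

Interpretation: the model overestimates the actual value by 4.9007 at this point (negative residual → observation lies below the fitted line).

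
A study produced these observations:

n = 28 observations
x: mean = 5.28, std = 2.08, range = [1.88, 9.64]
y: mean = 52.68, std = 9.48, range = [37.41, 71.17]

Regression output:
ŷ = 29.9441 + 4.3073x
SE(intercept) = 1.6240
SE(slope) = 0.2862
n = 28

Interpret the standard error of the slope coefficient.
SE(slope) = 0.2862 measures the uncertainty in the estimated slope. The coefficient is estimated precisely (SE/|β̂₁| = 6.6%).

What SE measures:
- The standard error quantifies the sampling variability of the coefficient estimate
- It is the estimated standard deviation of β̂₁ across hypothetical repeated samples of the same size
- Smaller SE → more precise estimate

Relative precision:
- SE / |β̂₁| = 0.2862 / 4.3073 = 6.6%
- Rule of thumb (under 20%: precise; 20% to under 50%: moderately precise; 50% or more: imprecise) → precise

Link to interval estimation: a confidence interval for β₁ is β̂₁ ± t* × 0.2862, so SE sets the half-width per unit of t*.

What drives SE(β̂₁): more residual scatter → larger SE.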